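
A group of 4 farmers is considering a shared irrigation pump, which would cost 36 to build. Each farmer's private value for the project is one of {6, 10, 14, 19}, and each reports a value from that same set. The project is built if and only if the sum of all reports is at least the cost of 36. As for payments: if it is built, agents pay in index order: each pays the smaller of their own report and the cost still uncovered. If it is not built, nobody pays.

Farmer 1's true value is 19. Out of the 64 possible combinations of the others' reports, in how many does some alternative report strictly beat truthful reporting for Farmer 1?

63

Others report (6, 6, 10): truth gives 0; report 14 gives 5 > 0. Violating.
Others report (6, 6, 14): truth gives 0; report 10 gives 9 > 0. Violating.
Others report (6, 6, 19): truth gives 0; report 6 gives 13 > 0. Violating.
Others report (6, 10, 6): truth gives 0; report 14 gives 5 > 0. Violating.
Others report (6, 6, 6): truth gives 0; no alternative beats it.
(Checking all 64 profiles: 63 have a profitable deviation, 1 does not.)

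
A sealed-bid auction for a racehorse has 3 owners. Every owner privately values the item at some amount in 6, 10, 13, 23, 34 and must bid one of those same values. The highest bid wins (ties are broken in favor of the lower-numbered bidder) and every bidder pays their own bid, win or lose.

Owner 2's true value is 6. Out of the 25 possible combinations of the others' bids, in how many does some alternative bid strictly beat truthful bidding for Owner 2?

2

Others bid (6, 6): truth gives -6; bid 10 gives -4 > -6. Violating.
Others bid (6, 10): truth gives -6; bid 10 gives -4 > -6. Violating.
Others bid (6, 13): truth gives -6; no alternative beats it.
Others bid (6, 23): truth gives -6; no alternative beats it.
(Checking all 25 profiles: 2 have a profitable deviation, 23 do not.)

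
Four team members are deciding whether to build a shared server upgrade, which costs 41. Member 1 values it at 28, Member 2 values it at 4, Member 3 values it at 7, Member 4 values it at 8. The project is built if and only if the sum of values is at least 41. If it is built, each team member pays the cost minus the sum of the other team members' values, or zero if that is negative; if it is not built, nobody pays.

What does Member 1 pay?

22

Total value 47 ≥ cost 41, so the project is built.
The other team members' values sum to 19.
Cost minus that sum is 41 - 19 = 22.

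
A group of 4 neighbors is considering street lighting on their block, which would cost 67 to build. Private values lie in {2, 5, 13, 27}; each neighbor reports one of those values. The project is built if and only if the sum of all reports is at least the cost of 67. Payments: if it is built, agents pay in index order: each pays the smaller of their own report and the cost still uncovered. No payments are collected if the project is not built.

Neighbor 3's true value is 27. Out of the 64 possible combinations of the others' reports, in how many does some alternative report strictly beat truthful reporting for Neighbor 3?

Others report (2, 27, 27): truth gives 0; report 13 gives 14 > 0. Violating.
Others report (5, 27, 27): truth gives 0; report 13 gives 14 > 0. Violating.
Others report (13, 27, 27): truth gives 0; report 2 gives 25 > 0. Violating.
Others report (27, 2, 27): truth gives 0; report 13 gives 14 > 0. Violating.
Others report (2, 2, 2): truth gives 0; no alternative beats it.
Others report (2, 2, 5): truth gives 0; no alternative beats it.
(Checking all 64 profiles: 8 have a profitable deviation, 56 do not.)

8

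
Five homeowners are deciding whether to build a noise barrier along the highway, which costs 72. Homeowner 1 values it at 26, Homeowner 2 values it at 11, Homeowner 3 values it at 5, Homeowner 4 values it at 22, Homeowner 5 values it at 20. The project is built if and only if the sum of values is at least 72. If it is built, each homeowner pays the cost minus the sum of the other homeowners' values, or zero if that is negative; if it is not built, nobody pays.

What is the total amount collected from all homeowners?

Total value 84 ≥ cost 72, so it is built.
Homeowner 1: others sum to 58; max(0, 72 - 58) = 14.
Homeowner 2: others sum to 73; max(0, 72 - 73) = 0.
Homeowner 3: others sum to 79; max(0, 72 - 79) = 0.
Homeowner 4: others sum to 62; max(0, 72 - 62) = 10.
Homeowner 5: others sum to 64; max(0, 72 - 64) = 8.
Total collected = 14 + 0 + 0 + 10 + 8 = 32.

32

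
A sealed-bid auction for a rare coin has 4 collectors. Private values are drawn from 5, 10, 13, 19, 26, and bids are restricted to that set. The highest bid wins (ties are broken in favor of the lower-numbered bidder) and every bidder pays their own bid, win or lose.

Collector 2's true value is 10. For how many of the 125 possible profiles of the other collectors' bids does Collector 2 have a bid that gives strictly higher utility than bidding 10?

121

Others bid (5, 5, 13): truth gives -10; bid 13 gives -3 > -10. Violating.
Others bid (5, 5, 19): truth gives -10; bid 5 gives -5 > -10. Violating.
Others bid (5, 5, 26): truth gives -10; bid 5 gives -5 > -10. Violating.
Others bid (5, 10, 13): truth gives -10; bid 13 gives -3 > -10. Violating.
Others bid (5, 5, 5): truth gives 0; no alternative beats it.
Others bid (5, 5, 10): truth gives 0; no alternative beats it.
(Checking all 125 profiles: 121 have a profitable deviation, 4 do not.)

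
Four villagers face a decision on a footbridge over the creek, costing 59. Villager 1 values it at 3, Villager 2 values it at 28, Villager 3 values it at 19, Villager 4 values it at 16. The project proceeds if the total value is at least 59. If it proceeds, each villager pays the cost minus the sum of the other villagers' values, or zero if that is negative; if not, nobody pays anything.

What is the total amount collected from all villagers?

Total value 66 ≥ cost 59, so it is built.
Villager 1: others sum to 63; max(0, 59 - 63) = 0.
Villager 2: others sum to 38; max(0, 59 - 38) = 21.
Villager 3: others sum to 47; max(0, 59 - 47) = 12.
Villager 4: others sum to 50; max(0, 59 - 50) = 9.
Total collected = 0 + 21 + 12 + 9 = 42.

42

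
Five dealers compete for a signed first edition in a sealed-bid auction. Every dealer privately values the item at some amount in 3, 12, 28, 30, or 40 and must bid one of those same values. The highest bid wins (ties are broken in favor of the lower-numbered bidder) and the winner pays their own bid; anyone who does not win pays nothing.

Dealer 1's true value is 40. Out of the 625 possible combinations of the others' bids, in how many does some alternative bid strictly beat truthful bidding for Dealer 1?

256

Others bid (3, 3, 3, 3): truth gives 0; bid 3 gives 37 > 0. Violating.
Others bid (3, 3, 3, 12): truth gives 0; bid 12 gives 28 > 0. Violating.
Others bid (3, 3, 3, 28): truth gives 0; bid 28 gives 12 > 0. Violating.
Others bid (3, 3, 3, 30): truth gives 0; bid 30 gives 10 > 0. Violating.
Others bid (3, 3, 3, 40): truth gives 0; no alternative beats it.
Others bid (3, 3, 12, 40): truth gives 0; no alternative beats it.
(Checking all 625 profiles: 256 have a profitable deviation, 369 do not.)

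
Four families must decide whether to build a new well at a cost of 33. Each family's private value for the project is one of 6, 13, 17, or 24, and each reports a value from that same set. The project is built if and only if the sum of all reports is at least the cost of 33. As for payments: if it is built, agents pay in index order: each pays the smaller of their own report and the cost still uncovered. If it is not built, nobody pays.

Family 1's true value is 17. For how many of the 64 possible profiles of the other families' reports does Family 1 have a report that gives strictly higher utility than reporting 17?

63

Others report (6, 6, 13): truth gives 0; report 13 gives 4 > 0. Violating.
Others report (6, 6, 17): truth gives 0; report 6 gives 11 > 0. Violating.
Others report (6, 6, 24): truth gives 0; report 6 gives 11 > 0. Violating.
Others report (6, 13, 6): truth gives 0; report 13 gives 4 > 0. Violating.
Others report (6, 6, 6): truth gives 0; no alternative beats it.
(Checking all 64 profiles: 63 have a profitable deviation, 1 does not.)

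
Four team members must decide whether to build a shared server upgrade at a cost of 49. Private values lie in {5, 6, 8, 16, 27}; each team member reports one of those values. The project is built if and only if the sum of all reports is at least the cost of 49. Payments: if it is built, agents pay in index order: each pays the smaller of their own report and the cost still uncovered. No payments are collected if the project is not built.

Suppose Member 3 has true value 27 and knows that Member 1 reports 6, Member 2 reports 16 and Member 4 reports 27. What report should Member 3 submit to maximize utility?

5

Report 5: project built, pays 5, utility 27 - 5 = 22.
Report 6: project built, pays 6, utility 27 - 6 = 21.
Report 8: project built, pays 8, utility 27 - 8 = 19.
Report 16: project built, pays 16, utility 27 - 16 = 11.
Report 27: project built, pays 27, utility 27 - 27 = 0.
The best choice is 5 with utility 22.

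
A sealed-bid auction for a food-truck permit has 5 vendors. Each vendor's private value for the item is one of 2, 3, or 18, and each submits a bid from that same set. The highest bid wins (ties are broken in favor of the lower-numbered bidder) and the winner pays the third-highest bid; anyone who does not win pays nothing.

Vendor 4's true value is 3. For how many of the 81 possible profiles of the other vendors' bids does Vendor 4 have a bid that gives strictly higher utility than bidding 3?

4

Others bid (2, 2, 2, 18): truth gives 0; bid 18 gives 1 > 0. Violating.
Others bid (2, 2, 3, 2): truth gives 0; bid 18 gives 1 > 0. Violating.
Others bid (2, 3, 2, 2): truth gives 0; bid 18 gives 1 > 0. Violating.
Others bid (3, 2, 2, 2): truth gives 0; bid 18 gives 1 > 0. Violating.
Others bid (2, 2, 2, 2): truth gives 1; no alternative beats it.
Others bid (2, 2, 2, 3): truth gives 1; no alternative beats it.
(Checking all 81 profiles: 4 have a profitable deviation, 77 do not.)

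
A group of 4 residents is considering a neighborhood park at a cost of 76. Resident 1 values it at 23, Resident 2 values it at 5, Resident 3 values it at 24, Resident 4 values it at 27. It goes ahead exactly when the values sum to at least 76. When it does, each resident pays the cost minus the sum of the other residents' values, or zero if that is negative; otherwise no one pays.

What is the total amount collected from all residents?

Total value 79 ≥ cost 76, so it is built.
Resident 1: others sum to 56; max(0, 76 - 56) = 20.
Resident 2: others sum to 74; max(0, 76 - 74) = 2.
Resident 3: others sum to 55; max(0, 76 - 55) = 21.
Resident 4: others sum to 52; max(0, 76 - 52) = 24.
Total collected = 20 + 2 + 21 + 24 = 67.

67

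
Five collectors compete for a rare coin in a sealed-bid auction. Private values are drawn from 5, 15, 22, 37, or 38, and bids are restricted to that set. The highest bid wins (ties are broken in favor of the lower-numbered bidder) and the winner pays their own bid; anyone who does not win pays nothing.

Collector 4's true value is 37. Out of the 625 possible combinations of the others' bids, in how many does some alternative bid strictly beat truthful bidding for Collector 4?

Others bid (5, 5, 5, 5): truth gives 0; bid 15 gives 22 > 0. Violating.
Others bid (5, 5, 5, 15): truth gives 0; bid 15 gives 22 > 0. Violating.
Others bid (5, 5, 5, 22): truth gives 0; bid 22 gives 15 > 0. Violating.
Others bid (5, 5, 15, 5): truth gives 0; bid 22 gives 15 > 0. Violating.
Others bid (5, 5, 5, 37): truth gives 0; no alternative beats it.
Others bid (5, 5, 5, 38): truth gives 0; no alternative beats it.
(Checking all 625 profiles: 24 have a profitable deviation, 601 do not.)

24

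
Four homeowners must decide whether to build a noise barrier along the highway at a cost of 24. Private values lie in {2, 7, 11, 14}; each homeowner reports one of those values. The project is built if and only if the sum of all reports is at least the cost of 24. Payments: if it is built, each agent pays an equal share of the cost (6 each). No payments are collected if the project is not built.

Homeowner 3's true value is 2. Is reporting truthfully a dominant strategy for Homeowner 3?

Check each profile of the others' reports and compare truth against every alternative report.
Others report (2, 2, 14): truth gives 0, best alternative gives -4.
Others report (2, 7, 11): truth gives 0, best alternative gives -4.
Others report (2, 11, 7): truth gives 0, best alternative gives -4.
Others report (2, 14, 2): truth gives 0, best alternative gives -4.
Others report (7, 2, 11): truth gives 0, best alternative gives -4.
Others report (7, 7, 7): truth gives 0, best alternative gives -4.
(Remaining 58 profiles checked similarly; truth is weakly best in each.)
In every case the truthful report is at least as good as any alternative, so it is a dominant strategy.

Yes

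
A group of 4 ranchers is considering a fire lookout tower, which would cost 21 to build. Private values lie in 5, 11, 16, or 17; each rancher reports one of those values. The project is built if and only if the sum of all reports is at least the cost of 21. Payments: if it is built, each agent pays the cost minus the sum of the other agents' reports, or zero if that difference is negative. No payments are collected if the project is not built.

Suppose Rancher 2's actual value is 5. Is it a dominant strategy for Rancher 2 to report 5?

Yes

Check each profile of the others' reports and compare truth against every alternative report.
Others report (5, 5, 5): truth gives 0, best alternative gives -1.
Others report (5, 5, 11): truth gives 5, best alternative gives 5.
Others report (5, 5, 16): truth gives 5, best alternative gives 5.
Others report (5, 5, 17): truth gives 5, best alternative gives 5.
Others report (5, 11, 5): truth gives 5, best alternative gives 5.
Others report (5, 11, 11): truth gives 5, best alternative gives 5.
(Remaining 58 profiles checked similarly; truth is weakly best in each.)
In every case the truthful report is at least as good as any alternative, so it is a dominant strategy.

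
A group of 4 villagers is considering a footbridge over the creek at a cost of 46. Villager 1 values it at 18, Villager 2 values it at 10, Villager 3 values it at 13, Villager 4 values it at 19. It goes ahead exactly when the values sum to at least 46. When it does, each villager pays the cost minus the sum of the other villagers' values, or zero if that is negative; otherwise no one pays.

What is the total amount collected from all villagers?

Total value 60 ≥ cost 46, so it is built.
Villager 1: others sum to 42; max(0, 46 - 42) = 4.
Villager 2: others sum to 50; max(0, 46 - 50) = 0.
Villager 3: others sum to 47; max(0, 46 - 47) = 0.
Villager 4: others sum to 41; max(0, 46 - 41) = 5.
Total collected = 4 + 0 + 0 + 5 = 9.

9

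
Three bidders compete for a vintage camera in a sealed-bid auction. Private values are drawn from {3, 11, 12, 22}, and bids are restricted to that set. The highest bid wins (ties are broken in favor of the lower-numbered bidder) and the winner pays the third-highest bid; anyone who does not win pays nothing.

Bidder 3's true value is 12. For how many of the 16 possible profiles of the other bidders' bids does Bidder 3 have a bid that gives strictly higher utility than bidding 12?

Others bid (3, 12): truth gives 0; bid 22 gives 9 > 0. Violating.
Others bid (11, 12): truth gives 0; bid 22 gives 1 > 0. Violating.
Others bid (12, 3): truth gives 0; bid 22 gives 9 > 0. Violating.
Others bid (12, 11): truth gives 0; bid 22 gives 1 > 0. Violating.
Others bid (3, 3): truth gives 9; no alternative beats it.
Others bid (3, 11): truth gives 9; no alternative beats it.
(Checking all 16 profiles: 4 have a profitable deviation, 12 do not.)

4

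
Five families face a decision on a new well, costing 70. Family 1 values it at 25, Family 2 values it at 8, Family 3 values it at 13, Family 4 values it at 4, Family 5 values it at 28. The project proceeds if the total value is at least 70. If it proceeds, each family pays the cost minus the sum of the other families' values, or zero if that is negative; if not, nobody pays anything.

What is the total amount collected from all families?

Total value 78 ≥ cost 70, so it is built.
Family 1: others sum to 53; max(0, 70 - 53) = 17.
Family 2: others sum to 70; max(0, 70 - 70) = 0.
Family 3: others sum to 65; max(0, 70 - 65) = 5.
Family 4: others sum to 74; max(0, 70 - 74) = 0.
Family 5: others sum to 50; max(0, 70 - 50) = 20.
Total collected = 17 + 0 + 5 + 0 + 20 = 42.

42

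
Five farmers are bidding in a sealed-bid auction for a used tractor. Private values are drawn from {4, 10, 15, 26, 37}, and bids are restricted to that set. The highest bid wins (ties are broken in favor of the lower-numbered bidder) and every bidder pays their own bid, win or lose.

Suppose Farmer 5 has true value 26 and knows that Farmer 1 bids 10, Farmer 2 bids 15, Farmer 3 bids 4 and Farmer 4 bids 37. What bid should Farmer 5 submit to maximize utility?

Bid 4: loses but pays 4, utility -4.
Bid 10: loses but pays 10, utility -10.
Bid 15: loses but pays 15, utility -15.
Bid 26: loses but pays 26, utility -26.
Bid 37: loses but pays 37, utility -37.
The best choice is 4 with utility -4.

4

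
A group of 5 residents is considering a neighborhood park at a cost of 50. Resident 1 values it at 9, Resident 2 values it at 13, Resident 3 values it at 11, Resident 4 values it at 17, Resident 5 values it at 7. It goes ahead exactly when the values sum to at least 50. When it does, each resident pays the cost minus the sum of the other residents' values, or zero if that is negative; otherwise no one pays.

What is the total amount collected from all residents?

22

Total value 57 ≥ cost 50, so it is built.
Resident 1: others sum to 48; max(0, 50 - 48) = 2.
Resident 2: others sum to 44; max(0, 50 - 44) = 6.
Resident 3: others sum to 46; max(0, 50 - 46) = 4.
Resident 4: others sum to 40; max(0, 50 - 40) = 10.
Resident 5: others sum to 50; max(0, 50 - 50) = 0.
Total collected = 2 + 6 + 4 + 10 + 0 = 22.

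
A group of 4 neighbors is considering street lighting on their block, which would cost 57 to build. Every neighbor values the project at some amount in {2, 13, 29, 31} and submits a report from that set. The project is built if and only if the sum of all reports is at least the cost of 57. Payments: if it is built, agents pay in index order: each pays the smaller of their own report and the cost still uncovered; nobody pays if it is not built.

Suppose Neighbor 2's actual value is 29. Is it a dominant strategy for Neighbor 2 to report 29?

No

Consider the case where Neighbor 1 reports 2, Neighbor 3 reports 13 and Neighbor 4 reports 29.
Truthful report 29: project built, pays 29, utility 29 - 29 = 0.
Report 13 instead: project built, pays 13, utility 29 - 13 = 16.
Since 16 > 0, reporting 13 is strictly better here, so truthful reporting is not dominant.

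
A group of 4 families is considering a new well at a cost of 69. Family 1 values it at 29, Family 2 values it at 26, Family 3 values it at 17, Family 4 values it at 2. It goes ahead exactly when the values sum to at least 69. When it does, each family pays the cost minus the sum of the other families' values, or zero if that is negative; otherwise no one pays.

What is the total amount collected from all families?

Total value 74 ≥ cost 69, so it is built.
Family 1: others sum to 45; max(0, 69 - 45) = 24.
Family 2: others sum to 48; max(0, 69 - 48) = 21.
Family 3: others sum to 57; max(0, 69 - 57) = 12.
Family 4: others sum to 72; max(0, 69 - 72) = 0.
Total collected = 24 + 21 + 12 + 0 = 57.

57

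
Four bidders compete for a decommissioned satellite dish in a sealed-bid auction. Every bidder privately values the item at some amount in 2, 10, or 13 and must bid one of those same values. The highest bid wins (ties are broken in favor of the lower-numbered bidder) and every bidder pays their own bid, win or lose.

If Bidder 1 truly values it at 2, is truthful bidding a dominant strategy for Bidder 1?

Check each profile of the others' bids and compare truth against every alternative bid.
Others bid (2, 2, 2): truth gives 0, best alternative gives -8.
Others bid (2, 2, 13): truth gives -2, best alternative gives -10.
Others bid (2, 10, 13): truth gives -2, best alternative gives -10.
Others bid (2, 13, 2): truth gives -2, best alternative gives -10.
Others bid (2, 13, 10): truth gives -2, best alternative gives -10.
Others bid (2, 13, 13): truth gives -2, best alternative gives -10.
(Remaining 21 profiles checked similarly; truth is weakly best in each.)
In every case the truthful bid is at least as good as any alternative, so it is a dominant strategy.

Yes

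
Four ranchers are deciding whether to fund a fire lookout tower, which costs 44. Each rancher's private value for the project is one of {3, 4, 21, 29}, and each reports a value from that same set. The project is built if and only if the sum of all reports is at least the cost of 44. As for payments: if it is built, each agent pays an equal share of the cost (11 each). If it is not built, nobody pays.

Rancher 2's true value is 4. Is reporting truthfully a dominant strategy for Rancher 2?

Yes

Check each profile of the others' reports and compare truth against every alternative report.
Others report (3, 21, 21): truth gives -7, best alternative gives -7.
Others report (3, 21, 29): truth gives -7, best alternative gives -7.
Others report (3, 29, 21): truth gives -7, best alternative gives -7.
Others report (3, 29, 29): truth gives -7, best alternative gives -7.
Others report (4, 21, 21): truth gives -7, best alternative gives -7.
Others report (4, 21, 29): truth gives -7, best alternative gives -7.
(Remaining 58 profiles checked similarly; truth is weakly best in each.)
In every case the truthful report is at least as good as any alternative, so it is a dominant strategy.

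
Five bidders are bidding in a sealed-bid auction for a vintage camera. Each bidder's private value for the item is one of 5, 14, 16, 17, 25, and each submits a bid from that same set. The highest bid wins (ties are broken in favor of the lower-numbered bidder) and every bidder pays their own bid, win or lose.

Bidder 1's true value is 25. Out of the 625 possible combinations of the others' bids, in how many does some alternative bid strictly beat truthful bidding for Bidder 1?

256

Others bid (5, 5, 5, 5): truth gives 0; bid 5 gives 20 > 0. Violating.
Others bid (5, 5, 5, 14): truth gives 0; bid 14 gives 11 > 0. Violating.
Others bid (5, 5, 5, 16): truth gives 0; bid 16 gives 9 > 0. Violating.
Others bid (5, 5, 5, 17): truth gives 0; bid 17 gives 8 > 0. Violating.
Others bid (5, 5, 5, 25): truth gives 0; no alternative beats it.
Others bid (5, 5, 14, 25): truth gives 0; no alternative beats it.
(Checking all 625 profiles: 256 have a profitable deviation, 369 do not.)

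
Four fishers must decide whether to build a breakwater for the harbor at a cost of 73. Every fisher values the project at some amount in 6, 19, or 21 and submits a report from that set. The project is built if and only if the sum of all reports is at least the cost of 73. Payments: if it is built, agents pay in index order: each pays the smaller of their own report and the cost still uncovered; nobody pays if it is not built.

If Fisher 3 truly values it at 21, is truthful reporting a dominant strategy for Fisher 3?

Consider the case where Fisher 1 reports 19, Fisher 2 reports 19 and Fisher 4 reports 19.
Truthful report 21: project built, pays 21, utility 21 - 21 = 0.
Report 19 instead: project built, pays 19, utility 21 - 19 = 2.
Since 2 > 0, reporting 19 is strictly better here, so truthful reporting is not dominant.

No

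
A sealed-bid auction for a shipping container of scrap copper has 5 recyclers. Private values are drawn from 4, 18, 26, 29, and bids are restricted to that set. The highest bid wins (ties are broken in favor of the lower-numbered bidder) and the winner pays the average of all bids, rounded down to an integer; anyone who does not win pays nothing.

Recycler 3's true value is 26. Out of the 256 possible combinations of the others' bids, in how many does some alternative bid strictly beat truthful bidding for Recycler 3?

106

Others bid (4, 4, 4, 4): truth gives 18; bid 18 gives 20 > 18. Violating.
Others bid (4, 4, 4, 18): truth gives 15; bid 18 gives 17 > 15. Violating.
Others bid (4, 4, 4, 29): truth gives 0; bid 29 gives 12 > 0. Violating.
Others bid (4, 4, 18, 4): truth gives 15; bid 18 gives 17 > 15. Violating.
Others bid (4, 4, 4, 26): truth gives 14; no alternative beats it.
Others bid (4, 4, 18, 26): truth gives 11; no alternative beats it.
(Checking all 256 profiles: 106 have a profitable deviation, 150 do not.)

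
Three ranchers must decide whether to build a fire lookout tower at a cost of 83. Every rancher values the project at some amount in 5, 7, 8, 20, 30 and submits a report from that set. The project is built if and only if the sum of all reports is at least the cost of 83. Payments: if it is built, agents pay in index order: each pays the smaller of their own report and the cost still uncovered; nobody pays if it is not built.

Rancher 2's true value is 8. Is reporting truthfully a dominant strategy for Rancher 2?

Yes

Check each profile of the others' reports and compare truth against every alternative report.
Others report (5, 5): truth gives 0, best alternative gives 0.
Others report (5, 7): truth gives 0, best alternative gives 0.
Others report (5, 8): truth gives 0, best alternative gives 0.
Others report (5, 20): truth gives 0, best alternative gives 0.
Others report (5, 30): truth gives 0, best alternative gives 0.
Others report (7, 5): truth gives 0, best alternative gives 0.
(Remaining 19 profiles checked similarly; truth is weakly best in each.)
In every case the truthful report is at least as good as any alternative, so it is a dominant strategy.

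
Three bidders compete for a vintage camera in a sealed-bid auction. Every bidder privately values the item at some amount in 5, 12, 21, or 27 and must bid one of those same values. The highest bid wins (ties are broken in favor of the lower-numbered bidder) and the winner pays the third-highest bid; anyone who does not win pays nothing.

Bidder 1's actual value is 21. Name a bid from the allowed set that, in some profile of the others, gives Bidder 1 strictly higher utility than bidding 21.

Suppose Bidder 2 bids 5 and Bidder 3 bids 27.
Bid 21: loses, pays 0, utility 0.
Bid 27: wins, pays 5, utility 21 - 5 = 16.
So bidding 27 beats truth here (16 > 0).

27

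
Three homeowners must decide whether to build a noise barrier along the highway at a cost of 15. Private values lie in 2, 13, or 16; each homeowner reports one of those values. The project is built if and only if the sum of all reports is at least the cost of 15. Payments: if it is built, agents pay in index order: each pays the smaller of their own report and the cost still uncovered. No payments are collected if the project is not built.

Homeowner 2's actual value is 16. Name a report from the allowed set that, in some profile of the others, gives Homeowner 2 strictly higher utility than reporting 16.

2

Suppose Homeowner 1 reports 2 and Homeowner 3 reports 13.
Report 16: project built, pays 13, utility 16 - 13 = 3.
Report 2: project built, pays 2, utility 16 - 2 = 14.
So reporting 2 beats truth here (14 > 3).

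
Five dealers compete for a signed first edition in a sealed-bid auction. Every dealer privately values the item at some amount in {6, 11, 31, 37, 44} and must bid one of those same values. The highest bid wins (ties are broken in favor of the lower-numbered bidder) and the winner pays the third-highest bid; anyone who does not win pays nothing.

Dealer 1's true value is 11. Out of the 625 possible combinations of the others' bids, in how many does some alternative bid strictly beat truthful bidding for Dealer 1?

Others bid (6, 6, 6, 31): truth gives 0; bid 31 gives 5 > 0. Violating.
Others bid (6, 6, 6, 37): truth gives 0; bid 37 gives 5 > 0. Violating.
Others bid (6, 6, 6, 44): truth gives 0; bid 44 gives 5 > 0. Violating.
Others bid (6, 6, 31, 6): truth gives 0; bid 31 gives 5 > 0. Violating.
Others bid (6, 6, 6, 6): truth gives 5; no alternative beats it.
Others bid (6, 6, 6, 11): truth gives 5; no alternative beats it.
(Checking all 625 profiles: 12 have a profitable deviation, 613 do not.)

12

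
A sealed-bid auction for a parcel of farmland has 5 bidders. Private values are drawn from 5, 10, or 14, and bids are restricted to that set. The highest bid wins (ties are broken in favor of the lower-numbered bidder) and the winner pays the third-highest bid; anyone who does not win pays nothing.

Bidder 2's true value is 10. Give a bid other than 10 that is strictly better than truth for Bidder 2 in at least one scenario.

Suppose Bidder 1 bids 5, Bidder 3 bids 5, Bidder 4 bids 5 and Bidder 5 bids 14.
Bid 10: loses, pays 0, utility 0.
Bid 14: wins, pays 5, utility 10 - 5 = 5.
So bidding 14 beats truth here (5 > 0).

14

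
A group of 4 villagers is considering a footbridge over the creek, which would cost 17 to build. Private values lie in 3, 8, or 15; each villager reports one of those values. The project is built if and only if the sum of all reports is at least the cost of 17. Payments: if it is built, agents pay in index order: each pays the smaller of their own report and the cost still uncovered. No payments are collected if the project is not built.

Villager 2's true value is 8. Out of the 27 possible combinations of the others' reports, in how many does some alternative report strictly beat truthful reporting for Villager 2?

17

Others report (3, 3, 8): truth gives 0; report 3 gives 5 > 0. Violating.
Others report (3, 3, 15): truth gives 0; report 3 gives 5 > 0. Violating.
Others report (3, 8, 3): truth gives 0; report 3 gives 5 > 0. Violating.
Others report (3, 8, 8): truth gives 0; report 3 gives 5 > 0. Violating.
Others report (3, 3, 3): truth gives 0; no alternative beats it.
Others report (15, 3, 3): truth gives 6; no alternative beats it.
(Checking all 27 profiles: 17 have a profitable deviation, 10 do not.)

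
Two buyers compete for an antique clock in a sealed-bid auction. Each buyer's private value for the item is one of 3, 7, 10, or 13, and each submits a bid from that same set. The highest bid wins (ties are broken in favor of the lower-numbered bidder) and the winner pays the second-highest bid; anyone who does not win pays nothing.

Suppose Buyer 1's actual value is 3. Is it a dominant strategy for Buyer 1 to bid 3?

Yes

Check each profile of the others' bids and compare truth against every alternative bid.
Others bid (7): truth gives 0, best alternative gives -4.
Others bid (3): truth gives 0, best alternative gives 0.
Others bid (10): truth gives 0, best alternative gives 0.
Others bid (13): truth gives 0, best alternative gives 0.
In every case the truthful bid is at least as good as any alternative, so it is a dominant strategy.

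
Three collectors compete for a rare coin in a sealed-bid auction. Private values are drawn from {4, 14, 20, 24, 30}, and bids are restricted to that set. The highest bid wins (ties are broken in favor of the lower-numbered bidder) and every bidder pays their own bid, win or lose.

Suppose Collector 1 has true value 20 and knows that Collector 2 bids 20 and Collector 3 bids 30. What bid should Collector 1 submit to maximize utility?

4

Bid 4: loses but pays 4, utility -4.
Bid 14: loses but pays 14, utility -14.
Bid 20: loses but pays 20, utility -20.
Bid 24: loses but pays 24, utility -24.
Bid 30: wins, pays 30, utility 20 - 30 = -10.
The best choice is 4 with utility -4.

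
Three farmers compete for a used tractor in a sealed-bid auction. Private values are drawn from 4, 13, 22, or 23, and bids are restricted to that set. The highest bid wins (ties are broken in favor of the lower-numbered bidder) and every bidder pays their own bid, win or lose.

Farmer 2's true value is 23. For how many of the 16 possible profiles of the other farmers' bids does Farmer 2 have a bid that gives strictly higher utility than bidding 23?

Others bid (4, 4): truth gives 0; bid 13 gives 10 > 0. Violating.
Others bid (4, 13): truth gives 0; bid 13 gives 10 > 0. Violating.
Others bid (4, 22): truth gives 0; bid 22 gives 1 > 0. Violating.
Others bid (13, 4): truth gives 0; bid 22 gives 1 > 0. Violating.
Others bid (4, 23): truth gives 0; no alternative beats it.
Others bid (13, 23): truth gives 0; no alternative beats it.
(Checking all 16 profiles: 10 have a profitable deviation, 6 do not.)

10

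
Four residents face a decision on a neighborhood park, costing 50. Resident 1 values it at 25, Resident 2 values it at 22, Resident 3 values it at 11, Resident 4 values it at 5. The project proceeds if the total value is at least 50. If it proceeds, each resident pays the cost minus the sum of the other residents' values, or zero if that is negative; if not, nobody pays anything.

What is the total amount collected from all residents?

21

Total value 63 ≥ cost 50, so it is built.
Resident 1: others sum to 38; max(0, 50 - 38) = 12.
Resident 2: others sum to 41; max(0, 50 - 41) = 9.
Resident 3: others sum to 52; max(0, 50 - 52) = 0.
Resident 4: others sum to 58; max(0, 50 - 58) = 0.
Total collected = 12 + 9 + 0 + 0 = 21.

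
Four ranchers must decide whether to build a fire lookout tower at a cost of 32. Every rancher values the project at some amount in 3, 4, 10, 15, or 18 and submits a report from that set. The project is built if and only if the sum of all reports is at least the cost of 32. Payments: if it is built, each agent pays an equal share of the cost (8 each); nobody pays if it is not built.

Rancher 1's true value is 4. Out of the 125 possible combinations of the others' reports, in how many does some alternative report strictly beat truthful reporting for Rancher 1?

Others report (3, 10, 15): truth gives -4; report 3 gives 0 > -4. Violating.
Others report (3, 15, 10): truth gives -4; report 3 gives 0 > -4. Violating.
Others report (10, 3, 15): truth gives -4; report 3 gives 0 > -4. Violating.
Others report (10, 15, 3): truth gives -4; report 3 gives 0 > -4. Violating.
Others report (3, 3, 3): truth gives 0; no alternative beats it.
Others report (3, 3, 4): truth gives 0; no alternative beats it.
(Checking all 125 profiles: 6 have a profitable deviation, 119 do not.)

6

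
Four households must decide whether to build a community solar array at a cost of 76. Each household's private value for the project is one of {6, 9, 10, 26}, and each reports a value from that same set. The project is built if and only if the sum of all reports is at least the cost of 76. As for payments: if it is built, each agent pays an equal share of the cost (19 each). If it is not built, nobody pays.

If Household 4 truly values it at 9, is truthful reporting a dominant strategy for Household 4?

Yes

Check each profile of the others' reports and compare truth against every alternative report.
Others report (26, 26, 26): truth gives -10, best alternative gives -10.
Others report (6, 6, 6): truth gives 0, best alternative gives 0.
Others report (6, 6, 9): truth gives 0, best alternative gives 0.
Others report (6, 6, 10): truth gives 0, best alternative gives 0.
Others report (6, 6, 26): truth gives 0, best alternative gives 0.
Others report (6, 9, 6): truth gives 0, best alternative gives 0.
(Remaining 58 profiles checked similarly; truth is weakly best in each.)
In every case the truthful report is at least as good as any alternative, so it is a dominant strategy.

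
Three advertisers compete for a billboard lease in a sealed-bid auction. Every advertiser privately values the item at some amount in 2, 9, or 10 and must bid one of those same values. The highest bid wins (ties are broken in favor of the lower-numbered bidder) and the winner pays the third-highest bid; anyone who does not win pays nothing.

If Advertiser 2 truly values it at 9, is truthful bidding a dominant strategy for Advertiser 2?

Consider the case where Advertiser 1 bids 2 and Advertiser 3 bids 10.
Truthful bid 9: loses, pays 0, utility 0.
Bid 10 instead: wins, pays 2, utility 9 - 2 = 7.
Since 7 > 0, bidding 10 is strictly better here, so truthful bidding is not dominant.

No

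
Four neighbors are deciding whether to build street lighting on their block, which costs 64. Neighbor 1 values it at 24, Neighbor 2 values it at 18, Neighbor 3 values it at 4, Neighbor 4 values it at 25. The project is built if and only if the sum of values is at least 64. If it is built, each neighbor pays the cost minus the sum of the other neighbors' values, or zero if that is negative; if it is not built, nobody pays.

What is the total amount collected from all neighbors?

46

Total value 71 ≥ cost 64, so it is built.
Neighbor 1: others sum to 47; max(0, 64 - 47) = 17.
Neighbor 2: others sum to 53; max(0, 64 - 53) = 11.
Neighbor 3: others sum to 67; max(0, 64 - 67) = 0.
Neighbor 4: others sum to 46; max(0, 64 - 46) = 18.
Total collected = 17 + 11 + 0 + 18 = 46.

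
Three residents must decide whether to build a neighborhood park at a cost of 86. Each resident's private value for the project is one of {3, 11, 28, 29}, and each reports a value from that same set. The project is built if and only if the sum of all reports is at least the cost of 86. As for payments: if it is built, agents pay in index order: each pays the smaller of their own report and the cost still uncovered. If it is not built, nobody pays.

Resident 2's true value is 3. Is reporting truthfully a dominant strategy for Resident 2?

Yes

Check each profile of the others' reports and compare truth against every alternative report.
Others report (3, 3): truth gives 0, best alternative gives 0.
Others report (3, 11): truth gives 0, best alternative gives 0.
Others report (3, 28): truth gives 0, best alternative gives 0.
Others report (3, 29): truth gives 0, best alternative gives 0.
Others report (11, 3): truth gives 0, best alternative gives 0.
Others report (11, 11): truth gives 0, best alternative gives 0.
(Remaining 10 profiles checked similarly; truth is weakly best in each.)
In every case the truthful report is at least as good as any alternative, so it is a dominant strategy.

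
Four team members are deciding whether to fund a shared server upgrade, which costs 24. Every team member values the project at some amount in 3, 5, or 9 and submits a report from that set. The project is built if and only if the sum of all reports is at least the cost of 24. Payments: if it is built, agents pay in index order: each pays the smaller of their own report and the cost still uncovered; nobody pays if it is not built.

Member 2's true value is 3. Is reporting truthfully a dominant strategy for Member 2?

Yes

Check each profile of the others' reports and compare truth against every alternative report.
Others report (3, 9, 9): truth gives 0, best alternative gives -2.
Others report (5, 5, 9): truth gives 0, best alternative gives -2.
Others report (5, 9, 5): truth gives 0, best alternative gives -2.
Others report (5, 9, 9): truth gives 0, best alternative gives -2.
Others report (9, 3, 9): truth gives 0, best alternative gives -2.
Others report (9, 5, 5): truth gives 0, best alternative gives -2.
(Remaining 21 profiles checked similarly; truth is weakly best in each.)
In every case the truthful report is at least as good as any alternative, so it is a dominant strategy.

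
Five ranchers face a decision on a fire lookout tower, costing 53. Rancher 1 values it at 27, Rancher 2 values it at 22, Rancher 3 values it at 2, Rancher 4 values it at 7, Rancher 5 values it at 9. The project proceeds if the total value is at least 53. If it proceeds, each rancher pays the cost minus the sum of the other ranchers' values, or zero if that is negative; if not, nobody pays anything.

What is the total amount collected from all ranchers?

21

Total value 67 ≥ cost 53, so it is built.
Rancher 1: others sum to 40; max(0, 53 - 40) = 13.
Rancher 2: others sum to 45; max(0, 53 - 45) = 8.
Rancher 3: others sum to 65; max(0, 53 - 65) = 0.
Rancher 4: others sum to 60; max(0, 53 - 60) = 0.
Rancher 5: others sum to 58; max(0, 53 - 58) = 0.
Total collected = 13 + 8 + 0 + 0 + 0 = 21.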